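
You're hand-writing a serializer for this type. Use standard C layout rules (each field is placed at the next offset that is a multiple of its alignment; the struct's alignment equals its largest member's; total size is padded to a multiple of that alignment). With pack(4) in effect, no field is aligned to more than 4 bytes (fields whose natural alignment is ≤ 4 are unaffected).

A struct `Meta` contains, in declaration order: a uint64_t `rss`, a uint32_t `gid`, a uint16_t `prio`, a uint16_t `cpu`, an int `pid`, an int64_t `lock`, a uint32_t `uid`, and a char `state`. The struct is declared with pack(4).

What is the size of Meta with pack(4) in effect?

@0: rss [8B, align 4] → 8
@8: gid [4B, align 4] → 12
@12: prio [2B, align 2] → 14
@14: cpu [2B, align 2] → 16
@16: pid [4B, align 4] → 20
@20: lock [8B, align 4] → 28
@28: uid [4B, align 4] → 32
@32: state [1B, align 1] → 33
+3 tail pad (align 4)
size 36, align 4

36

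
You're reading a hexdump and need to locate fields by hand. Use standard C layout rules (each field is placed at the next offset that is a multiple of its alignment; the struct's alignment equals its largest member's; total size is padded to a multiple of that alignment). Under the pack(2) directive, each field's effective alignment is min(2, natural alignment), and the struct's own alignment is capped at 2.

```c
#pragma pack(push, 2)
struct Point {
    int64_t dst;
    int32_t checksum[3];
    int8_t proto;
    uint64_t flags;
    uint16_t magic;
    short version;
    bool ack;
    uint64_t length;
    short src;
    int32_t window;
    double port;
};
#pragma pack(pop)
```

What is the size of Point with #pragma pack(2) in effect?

58

0..8  dst  (8B, 2-aligned)
8..20  checksum  (12B, 2-aligned)
20..21  proto  (1B, 1-aligned)
21..22  -- padding (1B)
22..30  flags  (8B, 2-aligned)
30..32  magic  (2B, 2-aligned)
32..34  version  (2B, 2-aligned)
34..35  ack  (1B, 1-aligned)
35..36  -- padding (1B)
36..44  length  (8B, 2-aligned)
44..46  src  (2B, 2-aligned)
46..50  window  (4B, 2-aligned)
50..58  port  (8B, 2-aligned)
sizeof = 58, alignof = 2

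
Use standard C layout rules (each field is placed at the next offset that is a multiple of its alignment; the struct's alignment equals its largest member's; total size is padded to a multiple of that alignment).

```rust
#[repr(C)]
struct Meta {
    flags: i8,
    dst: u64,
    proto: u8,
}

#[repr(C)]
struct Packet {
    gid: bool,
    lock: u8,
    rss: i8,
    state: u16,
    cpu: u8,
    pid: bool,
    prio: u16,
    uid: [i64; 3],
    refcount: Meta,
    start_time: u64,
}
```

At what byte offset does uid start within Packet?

Meta: @0: flags [1B, align 1] → 1; +7 pad (align 8); @8: dst [8B, align 8] → 16; @16: proto [1B, align 1] → 17; +7 tail pad (align 8); size 24, align 8
@0: gid [1B, align 1] → 1
@1: lock [1B, align 1] → 2
@2: rss [1B, align 1] → 3
+1 pad (align 2)
@4: state [2B, align 2] → 6
@6: cpu [1B, align 1] → 7
@7: pid [1B, align 1] → 8
@8: prio [2B, align 2] → 10
+6 pad (align 8)
@16: uid [24B, align 8] → 40

16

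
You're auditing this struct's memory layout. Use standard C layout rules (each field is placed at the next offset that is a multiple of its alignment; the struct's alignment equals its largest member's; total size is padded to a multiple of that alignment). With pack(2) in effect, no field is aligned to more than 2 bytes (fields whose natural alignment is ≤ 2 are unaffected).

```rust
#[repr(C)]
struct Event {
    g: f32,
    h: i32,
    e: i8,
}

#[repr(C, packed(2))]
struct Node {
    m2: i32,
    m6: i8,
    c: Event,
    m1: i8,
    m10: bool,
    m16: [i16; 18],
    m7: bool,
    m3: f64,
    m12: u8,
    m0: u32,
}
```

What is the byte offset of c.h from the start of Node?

10

Event: g at 0 (size 4, align 4) → ends 4; h at 4 (size 4, align 4) → ends 8; e at 8 (size 1, align 1) → ends 9; tail pad 3 to reach multiple of 4; total 12 bytes, alignment 4
m2 at 0 (size 4, align 2) → ends 4
m6 at 4 (size 1, align 1) → ends 5
pad 1 to align 2 for c
c at 6 (size 12, align 2) → ends 18
within Event: h at 4
6 + 4 = 10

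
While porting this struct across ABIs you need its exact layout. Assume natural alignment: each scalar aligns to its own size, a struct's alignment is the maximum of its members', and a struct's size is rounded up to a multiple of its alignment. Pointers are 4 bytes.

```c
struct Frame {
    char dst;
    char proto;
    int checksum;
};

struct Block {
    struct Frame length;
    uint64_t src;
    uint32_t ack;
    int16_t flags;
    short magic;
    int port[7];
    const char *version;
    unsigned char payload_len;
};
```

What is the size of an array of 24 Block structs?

Frame: dst at 0 (size 1, align 1) → ends 1; proto at 1 (size 1, align 1) → ends 2; pad 2 to align 4 for checksum; checksum at 4 (size 4, align 4) → ends 8; total 8 bytes, alignment 4
length at 0 (size 8, align 4) → ends 8
src at 8 (size 8, align 8) → ends 16
ack at 16 (size 4, align 4) → ends 20
flags at 20 (size 2, align 2) → ends 22
magic at 22 (size 2, align 2) → ends 24
port at 24 (size 28, align 4) → ends 52
version at 52 (size 4, align 4) → ends 56
payload_len at 56 (size 1, align 1) → ends 57
tail pad 7 to reach multiple of 8
total 64 bytes, alignment 8
array of 24: 24 × 64 = 1536

1536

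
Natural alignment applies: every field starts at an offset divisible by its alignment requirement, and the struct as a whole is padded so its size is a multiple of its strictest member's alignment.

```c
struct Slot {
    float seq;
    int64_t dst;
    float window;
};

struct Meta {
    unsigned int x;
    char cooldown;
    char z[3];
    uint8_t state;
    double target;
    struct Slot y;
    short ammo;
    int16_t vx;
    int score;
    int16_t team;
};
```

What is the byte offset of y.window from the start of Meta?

Slot: @0: seq [4B, align 4] → 4; +4 pad (align 8); @8: dst [8B, align 8] → 16; @16: window [4B, align 4] → 20; +4 tail pad (align 8); size 24, align 8
@0: x [4B, align 4] → 4
@4: cooldown [1B, align 1] → 5
@5: z [3B, align 1] → 8
@8: state [1B, align 1] → 9
+7 pad (align 8)
@16: target [8B, align 8] → 24
@24: y [24B, align 8] → 48
within Slot: window at 16
24 + 16 = 40

40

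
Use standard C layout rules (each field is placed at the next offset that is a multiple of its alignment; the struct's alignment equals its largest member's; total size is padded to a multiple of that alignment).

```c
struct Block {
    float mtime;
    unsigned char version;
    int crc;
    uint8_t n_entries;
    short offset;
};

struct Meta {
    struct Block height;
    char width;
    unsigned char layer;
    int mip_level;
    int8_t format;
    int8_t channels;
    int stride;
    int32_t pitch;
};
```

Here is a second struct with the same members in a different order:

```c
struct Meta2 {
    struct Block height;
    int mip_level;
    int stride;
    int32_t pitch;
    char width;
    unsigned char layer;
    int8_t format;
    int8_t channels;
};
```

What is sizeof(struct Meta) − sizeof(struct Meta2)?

4

Block: mtime at 0 (size 4, align 4) → ends 4; version at 4 (size 1, align 1) → ends 5; pad 3 to align 4 for crc; crc at 8 (size 4, align 4) → ends 12; n_entries at 12 (size 1, align 1) → ends 13; pad 1 to align 2 for offset; offset at 14 (size 2, align 2) → ends 16; total 16 bytes, alignment 4
height at 0 (size 16, align 4) → ends 16
width at 16 (size 1, align 1) → ends 17
layer at 17 (size 1, align 1) → ends 18
pad 2 to align 4 for mip_level
mip_level at 20 (size 4, align 4) → ends 24
format at 24 (size 1, align 1) → ends 25
channels at 25 (size 1, align 1) → ends 26
pad 2 to align 4 for stride
stride at 28 (size 4, align 4) → ends 32
pitch at 32 (size 4, align 4) → ends 36
total 36 bytes, alignment 4
— Meta2 —
height at 0 (size 16, align 4) → ends 16
mip_level at 16 (size 4, align 4) → ends 20
stride at 20 (size 4, align 4) → ends 24
pitch at 24 (size 4, align 4) → ends 28
width at 28 (size 1, align 1) → ends 29
layer at 29 (size 1, align 1) → ends 30
format at 30 (size 1, align 1) → ends 31
channels at 31 (size 1, align 1) → ends 32
total 32 bytes, alignment 4
36 − 32 = 4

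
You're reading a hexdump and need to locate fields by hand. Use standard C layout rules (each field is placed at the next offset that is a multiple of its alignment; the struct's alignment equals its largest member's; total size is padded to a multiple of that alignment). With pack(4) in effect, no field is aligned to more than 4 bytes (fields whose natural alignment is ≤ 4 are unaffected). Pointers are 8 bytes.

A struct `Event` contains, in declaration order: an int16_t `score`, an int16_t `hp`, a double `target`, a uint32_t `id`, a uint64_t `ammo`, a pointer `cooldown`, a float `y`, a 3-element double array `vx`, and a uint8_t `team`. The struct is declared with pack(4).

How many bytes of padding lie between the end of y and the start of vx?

score at 0 (size 2, align 2) → ends 2
hp at 2 (size 2, align 2) → ends 4
target at 4 (size 8, align 4) → ends 12
id at 12 (size 4, align 4) → ends 16
ammo at 16 (size 8, align 4) → ends 24
cooldown at 24 (size 8, align 4) → ends 32
y at 32 (size 4, align 4) → ends 36
vx at 36 (size 24, align 4) → ends 60

0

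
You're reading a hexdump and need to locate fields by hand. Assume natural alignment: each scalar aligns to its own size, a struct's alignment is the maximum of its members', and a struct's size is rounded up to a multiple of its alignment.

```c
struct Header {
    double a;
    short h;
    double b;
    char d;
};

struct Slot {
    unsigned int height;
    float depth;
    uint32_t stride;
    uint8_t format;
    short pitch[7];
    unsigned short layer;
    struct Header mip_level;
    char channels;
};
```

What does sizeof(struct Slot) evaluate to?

72 bytes

Header: @0: a [8B, align 8] → 8; @8: h [2B, align 2] → 10; +6 pad (align 8); @16: b [8B, align 8] → 24; @24: d [1B, align 1] → 25; +7 tail pad (align 8); size 32, align 8
@0: height [4B, align 4] → 4
@4: depth [4B, align 4] → 8
@8: stride [4B, align 4] → 12
@12: format [1B, align 1] → 13
+1 pad (align 2)
@14: pitch [14B, align 2] → 28
@28: layer [2B, align 2] → 30
+2 pad (align 8)
@32: mip_level [32B, align 8] → 64
@64: channels [1B, align 1] → 65
+7 tail pad (align 8)
size 72, align 8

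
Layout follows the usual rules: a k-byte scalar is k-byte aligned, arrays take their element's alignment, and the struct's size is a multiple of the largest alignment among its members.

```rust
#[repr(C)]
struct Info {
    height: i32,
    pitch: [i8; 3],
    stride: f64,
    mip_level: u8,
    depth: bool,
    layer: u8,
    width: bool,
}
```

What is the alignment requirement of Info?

8

member alignments: height=4, pitch=1, stride=8, mip_level=1, depth=1, layer=1, width=1
max = 8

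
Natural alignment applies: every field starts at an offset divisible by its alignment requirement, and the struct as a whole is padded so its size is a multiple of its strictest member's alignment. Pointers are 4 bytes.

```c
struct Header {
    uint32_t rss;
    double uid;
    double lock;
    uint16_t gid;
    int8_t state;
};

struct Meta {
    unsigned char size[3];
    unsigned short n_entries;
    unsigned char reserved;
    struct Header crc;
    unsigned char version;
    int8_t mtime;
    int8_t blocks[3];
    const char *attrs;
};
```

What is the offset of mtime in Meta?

41

Header: 0..4  rss  (4B, 4-aligned); 4..8  -- padding (4B); 8..16  uid  (8B, 8-aligned); 16..24  lock  (8B, 8-aligned); 24..26  gid  (2B, 2-aligned); 26..27  state  (1B, 1-aligned); 27..32  -- tail padding (5B); sizeof = 32, alignof = 8
0..3  size  (3B, 1-aligned)
3..4  -- padding (1B)
4..6  n_entries  (2B, 2-aligned)
6..7  reserved  (1B, 1-aligned)
7..8  -- padding (1B)
8..40  crc  (32B, 8-aligned)
40..41  version  (1B, 1-aligned)
41..42  mtime  (1B, 1-aligned)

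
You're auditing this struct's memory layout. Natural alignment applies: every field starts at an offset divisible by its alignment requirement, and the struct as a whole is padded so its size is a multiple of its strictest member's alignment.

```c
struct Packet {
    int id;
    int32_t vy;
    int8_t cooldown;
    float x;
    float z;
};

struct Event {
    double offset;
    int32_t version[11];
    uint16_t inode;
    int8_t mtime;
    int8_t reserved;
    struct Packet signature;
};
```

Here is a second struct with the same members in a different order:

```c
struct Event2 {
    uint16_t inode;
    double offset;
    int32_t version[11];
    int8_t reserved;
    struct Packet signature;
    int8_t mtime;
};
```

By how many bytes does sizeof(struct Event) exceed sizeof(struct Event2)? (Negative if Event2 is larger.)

Packet: 0..4  id  (4B, 4-aligned); 4..8  vy  (4B, 4-aligned); 8..9  cooldown  (1B, 1-aligned); 9..12  -- padding (3B); 12..16  x  (4B, 4-aligned); 16..20  z  (4B, 4-aligned); sizeof = 20, alignof = 4
0..8  offset  (8B, 8-aligned)
8..52  version  (44B, 4-aligned)
52..54  inode  (2B, 2-aligned)
54..55  mtime  (1B, 1-aligned)
55..56  reserved  (1B, 1-aligned)
56..76  signature  (20B, 4-aligned)
76..80  -- tail padding (4B)
sizeof = 80, alignof = 8
— Event2 —
0..2  inode  (2B, 2-aligned)
2..8  -- padding (6B)
8..16  offset  (8B, 8-aligned)
16..60  version  (44B, 4-aligned)
60..61  reserved  (1B, 1-aligned)
61..64  -- padding (3B)
64..84  signature  (20B, 4-aligned)
84..85  mtime  (1B, 1-aligned)
85..88  -- tail padding (3B)
sizeof = 88, alignof = 8
80 − 88 = -8

-8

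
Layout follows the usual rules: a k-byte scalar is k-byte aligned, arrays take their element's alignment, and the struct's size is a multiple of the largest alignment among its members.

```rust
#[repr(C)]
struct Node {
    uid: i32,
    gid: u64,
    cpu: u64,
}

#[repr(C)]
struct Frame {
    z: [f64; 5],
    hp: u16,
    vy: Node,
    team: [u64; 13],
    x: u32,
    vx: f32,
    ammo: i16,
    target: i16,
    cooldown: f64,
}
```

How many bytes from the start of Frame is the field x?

176

Node: uid at 0 (size 4, align 4) → ends 4; pad 4 to align 8 for gid; gid at 8 (size 8, align 8) → ends 16; cpu at 16 (size 8, align 8) → ends 24; total 24 bytes, alignment 8
z at 0 (size 40, align 8) → ends 40
hp at 40 (size 2, align 2) → ends 42
pad 6 to align 8 for vy
vy at 48 (size 24, align 8) → ends 72
team at 72 (size 104, align 8) → ends 176
x at 176 (size 4, align 4) → ends 180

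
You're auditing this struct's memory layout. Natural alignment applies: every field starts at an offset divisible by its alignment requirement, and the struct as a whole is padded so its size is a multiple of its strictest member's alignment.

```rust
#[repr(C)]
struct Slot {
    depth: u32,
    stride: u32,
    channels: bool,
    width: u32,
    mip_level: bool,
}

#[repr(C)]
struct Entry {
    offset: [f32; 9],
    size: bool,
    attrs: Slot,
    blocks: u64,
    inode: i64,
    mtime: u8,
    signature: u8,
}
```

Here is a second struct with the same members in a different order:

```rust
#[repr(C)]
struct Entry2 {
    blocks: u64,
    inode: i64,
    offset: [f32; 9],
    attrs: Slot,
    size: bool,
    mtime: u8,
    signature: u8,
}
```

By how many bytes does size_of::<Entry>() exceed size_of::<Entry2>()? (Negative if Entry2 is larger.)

8

Slot: @0: depth [4B, align 4] → 4; @4: stride [4B, align 4] → 8; @8: channels [1B, align 1] → 9; +3 pad (align 4); @12: width [4B, align 4] → 16; @16: mip_level [1B, align 1] → 17; +3 tail pad (align 4); size 20, align 4
@0: offset [36B, align 4] → 36
@36: size [1B, align 1] → 37
+3 pad (align 4)
@40: attrs [20B, align 4] → 60
+4 pad (align 8)
@64: blocks [8B, align 8] → 72
@72: inode [8B, align 8] → 80
@80: mtime [1B, align 1] → 81
@81: signature [1B, align 1] → 82
+6 tail pad (align 8)
size 88, align 8
— Entry2 —
@0: blocks [8B, align 8] → 8
@8: inode [8B, align 8] → 16
@16: offset [36B, align 4] → 52
@52: attrs [20B, align 4] → 72
@72: size [1B, align 1] → 73
@73: mtime [1B, align 1] → 74
@74: signature [1B, align 1] → 75
+5 tail pad (align 8)
size 80, align 8
88 − 80 = 8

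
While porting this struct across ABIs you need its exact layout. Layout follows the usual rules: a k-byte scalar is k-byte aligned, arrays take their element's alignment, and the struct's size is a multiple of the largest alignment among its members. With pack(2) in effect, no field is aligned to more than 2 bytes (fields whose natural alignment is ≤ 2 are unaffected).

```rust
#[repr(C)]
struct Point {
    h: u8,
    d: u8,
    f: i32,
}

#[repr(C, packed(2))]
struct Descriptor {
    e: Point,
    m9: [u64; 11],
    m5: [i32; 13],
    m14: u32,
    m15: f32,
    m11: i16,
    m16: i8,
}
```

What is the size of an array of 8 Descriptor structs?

1280

Point: h at 0 (size 1, align 1) → ends 1; d at 1 (size 1, align 1) → ends 2; pad 2 to align 4 for f; f at 4 (size 4, align 4) → ends 8; total 8 bytes, alignment 4
e at 0 (size 8, align 2) → ends 8
m9 at 8 (size 88, align 2) → ends 96
m5 at 96 (size 52, align 2) → ends 148
m14 at 148 (size 4, align 2) → ends 152
m15 at 152 (size 4, align 2) → ends 156
m11 at 156 (size 2, align 2) → ends 158
m16 at 158 (size 1, align 1) → ends 159
tail pad 1 to reach multiple of 2
total 160 bytes, alignment 2
array of 8: 8 × 160 = 1280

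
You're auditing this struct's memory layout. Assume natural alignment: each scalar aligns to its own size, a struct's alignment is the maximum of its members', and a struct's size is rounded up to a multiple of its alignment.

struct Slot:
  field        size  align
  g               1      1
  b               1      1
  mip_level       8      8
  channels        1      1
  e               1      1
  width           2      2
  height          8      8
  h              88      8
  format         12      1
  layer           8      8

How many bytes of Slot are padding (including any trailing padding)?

@0: g [1B, align 1] → 1
@1: b [1B, align 1] → 2
+6 pad (align 8)
@8: mip_level [8B, align 8] → 16
@16: channels [1B, align 1] → 17
@17: e [1B, align 1] → 18
@18: width [2B, align 2] → 20
+4 pad (align 8)
@24: height [8B, align 8] → 32
@32: h [88B, align 8] → 120
@120: format [12B, align 1] → 132
+4 pad (align 8)
@136: layer [8B, align 8] → 144
size 144, align 8
data bytes 130, size 144 → padding 14

14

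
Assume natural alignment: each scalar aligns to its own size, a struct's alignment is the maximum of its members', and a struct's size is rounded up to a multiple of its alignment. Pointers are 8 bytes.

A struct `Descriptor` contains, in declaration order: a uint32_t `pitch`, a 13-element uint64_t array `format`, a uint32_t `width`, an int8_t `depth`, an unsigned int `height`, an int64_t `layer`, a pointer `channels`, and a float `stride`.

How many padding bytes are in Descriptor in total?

15

0..4  pitch  (4B, 4-aligned)
4..8  -- padding (4B)
8..112  format  (104B, 8-aligned)
112..116  width  (4B, 4-aligned)
116..117  depth  (1B, 1-aligned)
117..120  -- padding (3B)
120..124  height  (4B, 4-aligned)
124..128  -- padding (4B)
128..136  layer  (8B, 8-aligned)
136..144  channels  (8B, 8-aligned)
144..148  stride  (4B, 4-aligned)
148..152  -- tail padding (4B)
sizeof = 152, alignof = 8
data bytes 137, size 152 → padding 15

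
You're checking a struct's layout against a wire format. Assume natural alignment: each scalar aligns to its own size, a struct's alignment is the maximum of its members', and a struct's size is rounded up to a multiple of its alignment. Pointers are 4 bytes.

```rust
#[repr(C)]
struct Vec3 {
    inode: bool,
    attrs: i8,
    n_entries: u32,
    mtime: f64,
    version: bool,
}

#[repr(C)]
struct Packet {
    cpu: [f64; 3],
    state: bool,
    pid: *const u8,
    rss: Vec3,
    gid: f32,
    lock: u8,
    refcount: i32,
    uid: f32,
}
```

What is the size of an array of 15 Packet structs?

Vec3: inode at 0 (size 1, align 1) → ends 1; attrs at 1 (size 1, align 1) → ends 2; pad 2 to align 4 for n_entries; n_entries at 4 (size 4, align 4) → ends 8; mtime at 8 (size 8, align 8) → ends 16; version at 16 (size 1, align 1) → ends 17; tail pad 7 to reach multiple of 8; total 24 bytes, alignment 8
cpu at 0 (size 24, align 8) → ends 24
state at 24 (size 1, align 1) → ends 25
pad 3 to align 4 for pid
pid at 28 (size 4, align 4) → ends 32
rss at 32 (size 24, align 8) → ends 56
gid at 56 (size 4, align 4) → ends 60
lock at 60 (size 1, align 1) → ends 61
pad 3 to align 4 for refcount
refcount at 64 (size 4, align 4) → ends 68
uid at 68 (size 4, align 4) → ends 72
total 72 bytes, alignment 8
array of 15: 15 × 72 = 1080

1080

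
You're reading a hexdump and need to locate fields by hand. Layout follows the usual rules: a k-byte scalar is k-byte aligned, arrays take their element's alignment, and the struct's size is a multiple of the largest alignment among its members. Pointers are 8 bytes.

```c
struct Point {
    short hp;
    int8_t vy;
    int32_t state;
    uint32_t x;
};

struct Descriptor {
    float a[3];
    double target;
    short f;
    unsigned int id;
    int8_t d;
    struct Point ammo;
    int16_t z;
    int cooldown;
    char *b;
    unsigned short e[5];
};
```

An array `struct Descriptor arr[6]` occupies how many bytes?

Point: 0..2  hp  (2B, 2-aligned); 2..3  vy  (1B, 1-aligned); 3..4  -- padding (1B); 4..8  state  (4B, 4-aligned); 8..12  x  (4B, 4-aligned); sizeof = 12, alignof = 4
0..12  a  (12B, 4-aligned)
12..16  -- padding (4B)
16..24  target  (8B, 8-aligned)
24..26  f  (2B, 2-aligned)
26..28  -- padding (2B)
28..32  id  (4B, 4-aligned)
32..33  d  (1B, 1-aligned)
33..36  -- padding (3B)
36..48  ammo  (12B, 4-aligned)
48..50  z  (2B, 2-aligned)
50..52  -- padding (2B)
52..56  cooldown  (4B, 4-aligned)
56..64  b  (8B, 8-aligned)
64..74  e  (10B, 2-aligned)
74..80  -- tail padding (6B)
sizeof = 80, alignof = 8
array of 6: 6 × 80 = 480

480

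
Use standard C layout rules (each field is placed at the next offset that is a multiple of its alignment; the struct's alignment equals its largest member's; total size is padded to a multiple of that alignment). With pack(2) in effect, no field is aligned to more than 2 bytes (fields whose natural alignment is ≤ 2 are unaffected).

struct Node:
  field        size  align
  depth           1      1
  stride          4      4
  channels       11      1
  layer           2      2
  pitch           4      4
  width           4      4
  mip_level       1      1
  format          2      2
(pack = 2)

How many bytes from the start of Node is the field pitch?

depth at 0 (size 1, align 1) → ends 1
pad 1 to align 2 for stride
stride at 2 (size 4, align 2) → ends 6
channels at 6 (size 11, align 1) → ends 17
pad 1 to align 2 for layer
layer at 18 (size 2, align 2) → ends 20
pitch at 20 (size 4, align 2) → ends 24

20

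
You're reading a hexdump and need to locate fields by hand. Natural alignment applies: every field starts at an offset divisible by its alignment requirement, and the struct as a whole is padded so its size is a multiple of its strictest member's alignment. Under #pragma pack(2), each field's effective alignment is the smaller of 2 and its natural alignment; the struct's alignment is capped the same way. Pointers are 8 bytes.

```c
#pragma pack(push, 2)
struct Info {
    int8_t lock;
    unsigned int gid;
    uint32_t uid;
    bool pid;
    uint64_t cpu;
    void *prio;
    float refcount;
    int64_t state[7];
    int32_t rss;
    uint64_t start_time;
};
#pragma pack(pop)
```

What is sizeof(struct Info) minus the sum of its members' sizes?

2

0..1  lock  (1B, 1-aligned)
1..2  -- padding (1B)
2..6  gid  (4B, 2-aligned)
6..10  uid  (4B, 2-aligned)
10..11  pid  (1B, 1-aligned)
11..12  -- padding (1B)
12..20  cpu  (8B, 2-aligned)
20..28  prio  (8B, 2-aligned)
28..32  refcount  (4B, 2-aligned)
32..88  state  (56B, 2-aligned)
88..92  rss  (4B, 2-aligned)
92..100  start_time  (8B, 2-aligned)
sizeof = 100, alignof = 2
data bytes 98, size 100 → padding 2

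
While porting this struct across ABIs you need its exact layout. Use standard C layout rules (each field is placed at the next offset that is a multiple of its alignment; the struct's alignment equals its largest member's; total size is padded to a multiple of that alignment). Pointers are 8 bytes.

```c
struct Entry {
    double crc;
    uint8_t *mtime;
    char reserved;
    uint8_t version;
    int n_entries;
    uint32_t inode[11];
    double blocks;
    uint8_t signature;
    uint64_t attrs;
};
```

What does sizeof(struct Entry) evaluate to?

0..8  crc  (8B, 8-aligned)
8..16  mtime  (8B, 8-aligned)
16..17  reserved  (1B, 1-aligned)
17..18  version  (1B, 1-aligned)
18..20  -- padding (2B)
20..24  n_entries  (4B, 4-aligned)
24..68  inode  (44B, 4-aligned)
68..72  -- padding (4B)
72..80  blocks  (8B, 8-aligned)
80..81  signature  (1B, 1-aligned)
81..88  -- padding (7B)
88..96  attrs  (8B, 8-aligned)
sizeof = 96, alignof = 8

96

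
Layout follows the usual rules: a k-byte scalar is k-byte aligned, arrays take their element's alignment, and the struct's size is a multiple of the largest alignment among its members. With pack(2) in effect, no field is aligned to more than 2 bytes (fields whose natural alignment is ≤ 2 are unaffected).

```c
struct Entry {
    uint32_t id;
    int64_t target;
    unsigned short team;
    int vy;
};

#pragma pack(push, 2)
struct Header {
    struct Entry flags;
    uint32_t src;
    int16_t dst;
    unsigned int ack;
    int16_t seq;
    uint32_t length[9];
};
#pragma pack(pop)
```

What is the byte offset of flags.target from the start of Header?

8

Entry: id at 0 (size 4, align 4) → ends 4; pad 4 to align 8 for target; target at 8 (size 8, align 8) → ends 16; team at 16 (size 2, align 2) → ends 18; pad 2 to align 4 for vy; vy at 20 (size 4, align 4) → ends 24; total 24 bytes, alignment 8
flags at 0 (size 24, align 2) → ends 24
within Entry: target at 8
0 + 8 = 8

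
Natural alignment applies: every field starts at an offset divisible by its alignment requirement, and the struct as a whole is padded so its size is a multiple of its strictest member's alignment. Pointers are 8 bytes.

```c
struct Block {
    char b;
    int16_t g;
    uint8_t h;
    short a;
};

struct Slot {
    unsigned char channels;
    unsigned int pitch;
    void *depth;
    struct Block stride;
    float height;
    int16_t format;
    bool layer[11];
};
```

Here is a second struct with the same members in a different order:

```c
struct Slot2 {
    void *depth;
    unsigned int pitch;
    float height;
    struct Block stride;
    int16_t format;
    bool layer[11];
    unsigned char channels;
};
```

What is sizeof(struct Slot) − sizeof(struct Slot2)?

8

Block: b at 0 (size 1, align 1) → ends 1; pad 1 to align 2 for g; g at 2 (size 2, align 2) → ends 4; h at 4 (size 1, align 1) → ends 5; pad 1 to align 2 for a; a at 6 (size 2, align 2) → ends 8; total 8 bytes, alignment 2
channels at 0 (size 1, align 1) → ends 1
pad 3 to align 4 for pitch
pitch at 4 (size 4, align 4) → ends 8
depth at 8 (size 8, align 8) → ends 16
stride at 16 (size 8, align 2) → ends 24
height at 24 (size 4, align 4) → ends 28
format at 28 (size 2, align 2) → ends 30
layer at 30 (size 11, align 1) → ends 41
tail pad 7 to reach multiple of 8
total 48 bytes, alignment 8
— Slot2 —
depth at 0 (size 8, align 8) → ends 8
pitch at 8 (size 4, align 4) → ends 12
height at 12 (size 4, align 4) → ends 16
stride at 16 (size 8, align 2) → ends 24
format at 24 (size 2, align 2) → ends 26
layer at 26 (size 11, align 1) → ends 37
channels at 37 (size 1, align 1) → ends 38
tail pad 2 to reach multiple of 8
total 40 bytes, alignment 8
48 − 40 = 8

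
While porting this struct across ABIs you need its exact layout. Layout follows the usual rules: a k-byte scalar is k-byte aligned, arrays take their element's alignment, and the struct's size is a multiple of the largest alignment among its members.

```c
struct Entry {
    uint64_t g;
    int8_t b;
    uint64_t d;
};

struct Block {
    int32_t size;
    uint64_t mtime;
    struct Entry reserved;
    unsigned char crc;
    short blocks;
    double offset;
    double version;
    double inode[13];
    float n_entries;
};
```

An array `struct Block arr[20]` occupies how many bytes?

3520

Entry: @0: g [8B, align 8] → 8; @8: b [1B, align 1] → 9; +7 pad (align 8); @16: d [8B, align 8] → 24; size 24, align 8
@0: size [4B, align 4] → 4
+4 pad (align 8)
@8: mtime [8B, align 8] → 16
@16: reserved [24B, align 8] → 40
@40: crc [1B, align 1] → 41
+1 pad (align 2)
@42: blocks [2B, align 2] → 44
+4 pad (align 8)
@48: offset [8B, align 8] → 56
@56: version [8B, align 8] → 64
@64: inode [104B, align 8] → 168
@168: n_entries [4B, align 4] → 172
+4 tail pad (align 8)
size 176, align 8
array of 20: 20 × 176 = 3520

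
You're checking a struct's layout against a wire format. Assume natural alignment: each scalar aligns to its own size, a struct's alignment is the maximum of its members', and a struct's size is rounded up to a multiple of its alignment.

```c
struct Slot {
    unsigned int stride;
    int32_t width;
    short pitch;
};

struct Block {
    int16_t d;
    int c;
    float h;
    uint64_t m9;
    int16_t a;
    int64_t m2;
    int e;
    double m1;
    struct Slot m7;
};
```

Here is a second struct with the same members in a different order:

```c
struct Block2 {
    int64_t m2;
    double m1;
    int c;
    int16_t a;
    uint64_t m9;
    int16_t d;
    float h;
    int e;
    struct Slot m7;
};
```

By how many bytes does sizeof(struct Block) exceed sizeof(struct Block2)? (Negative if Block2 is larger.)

Slot: stride at 0 (size 4, align 4) → ends 4; width at 4 (size 4, align 4) → ends 8; pitch at 8 (size 2, align 2) → ends 10; tail pad 2 to reach multiple of 4; total 12 bytes, alignment 4
d at 0 (size 2, align 2) → ends 2
pad 2 to align 4 for c
c at 4 (size 4, align 4) → ends 8
h at 8 (size 4, align 4) → ends 12
pad 4 to align 8 for m9
m9 at 16 (size 8, align 8) → ends 24
a at 24 (size 2, align 2) → ends 26
pad 6 to align 8 for m2
m2 at 32 (size 8, align 8) → ends 40
e at 40 (size 4, align 4) → ends 44
pad 4 to align 8 for m1
m1 at 48 (size 8, align 8) → ends 56
m7 at 56 (size 12, align 4) → ends 68
tail pad 4 to reach multiple of 8
total 72 bytes, alignment 8
— Block2 —
m2 at 0 (size 8, align 8) → ends 8
m1 at 8 (size 8, align 8) → ends 16
c at 16 (size 4, align 4) → ends 20
a at 20 (size 2, align 2) → ends 22
pad 2 to align 8 for m9
m9 at 24 (size 8, align 8) → ends 32
d at 32 (size 2, align 2) → ends 34
pad 2 to align 4 for h
h at 36 (size 4, align 4) → ends 40
e at 40 (size 4, align 4) → ends 44
m7 at 44 (size 12, align 4) → ends 56
total 56 bytes, alignment 8
72 − 56 = 16

16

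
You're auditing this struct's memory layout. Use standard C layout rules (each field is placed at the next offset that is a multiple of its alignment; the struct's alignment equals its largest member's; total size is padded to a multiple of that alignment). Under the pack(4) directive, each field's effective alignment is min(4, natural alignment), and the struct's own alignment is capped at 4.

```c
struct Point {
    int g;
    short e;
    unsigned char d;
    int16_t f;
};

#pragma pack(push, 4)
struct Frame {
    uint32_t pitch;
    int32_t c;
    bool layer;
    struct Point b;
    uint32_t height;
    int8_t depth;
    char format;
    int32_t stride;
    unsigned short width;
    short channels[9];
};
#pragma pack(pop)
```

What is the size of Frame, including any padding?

Point: g at 0 (size 4, align 4) → ends 4; e at 4 (size 2, align 2) → ends 6; d at 6 (size 1, align 1) → ends 7; pad 1 to align 2 for f; f at 8 (size 2, align 2) → ends 10; tail pad 2 to reach multiple of 4; total 12 bytes, alignment 4
pitch at 0 (size 4, align 4) → ends 4
c at 4 (size 4, align 4) → ends 8
layer at 8 (size 1, align 1) → ends 9
pad 3 to align 4 for b
b at 12 (size 12, align 4) → ends 24
height at 24 (size 4, align 4) → ends 28
depth at 28 (size 1, align 1) → ends 29
format at 29 (size 1, align 1) → ends 30
pad 2 to align 4 for stride
stride at 32 (size 4, align 4) → ends 36
width at 36 (size 2, align 2) → ends 38
channels at 38 (size 18, align 2) → ends 56
total 56 bytes, alignment 4

56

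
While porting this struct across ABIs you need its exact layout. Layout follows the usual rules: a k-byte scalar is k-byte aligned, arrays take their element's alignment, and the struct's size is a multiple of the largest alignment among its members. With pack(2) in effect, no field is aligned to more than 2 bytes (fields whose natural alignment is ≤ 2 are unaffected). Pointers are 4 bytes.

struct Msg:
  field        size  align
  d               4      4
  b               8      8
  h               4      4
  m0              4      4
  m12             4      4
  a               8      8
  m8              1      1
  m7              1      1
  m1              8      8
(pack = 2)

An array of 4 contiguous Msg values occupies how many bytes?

0..4  d  (4B, 2-aligned)
4..12  b  (8B, 2-aligned)
12..16  h  (4B, 2-aligned)
16..20  m0  (4B, 2-aligned)
20..24  m12  (4B, 2-aligned)
24..32  a  (8B, 2-aligned)
32..33  m8  (1B, 1-aligned)
33..34  m7  (1B, 1-aligned)
34..42  m1  (8B, 2-aligned)
sizeof = 42, alignof = 2
array of 4: 4 × 42 = 168

168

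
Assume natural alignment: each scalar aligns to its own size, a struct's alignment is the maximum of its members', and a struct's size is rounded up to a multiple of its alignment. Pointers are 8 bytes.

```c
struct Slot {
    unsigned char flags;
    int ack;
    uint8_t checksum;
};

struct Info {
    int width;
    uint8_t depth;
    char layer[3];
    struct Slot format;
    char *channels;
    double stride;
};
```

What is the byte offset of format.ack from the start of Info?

12

Slot: flags at 0 (size 1, align 1) → ends 1; pad 3 to align 4 for ack; ack at 4 (size 4, align 4) → ends 8; checksum at 8 (size 1, align 1) → ends 9; tail pad 3 to reach multiple of 4; total 12 bytes, alignment 4
width at 0 (size 4, align 4) → ends 4
depth at 4 (size 1, align 1) → ends 5
layer at 5 (size 3, align 1) → ends 8
format at 8 (size 12, align 4) → ends 20
within Slot: ack at 4
8 + 4 = 12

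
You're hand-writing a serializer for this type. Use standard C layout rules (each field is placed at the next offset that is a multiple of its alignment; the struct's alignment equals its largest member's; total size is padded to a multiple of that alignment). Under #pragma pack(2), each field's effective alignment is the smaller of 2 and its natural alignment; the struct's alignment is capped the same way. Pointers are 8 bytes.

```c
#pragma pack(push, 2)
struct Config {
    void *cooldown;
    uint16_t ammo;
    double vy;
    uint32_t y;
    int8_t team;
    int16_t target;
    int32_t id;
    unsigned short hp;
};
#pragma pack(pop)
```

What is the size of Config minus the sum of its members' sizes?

1

cooldown at 0 (size 8, align 2) → ends 8
ammo at 8 (size 2, align 2) → ends 10
vy at 10 (size 8, align 2) → ends 18
y at 18 (size 4, align 2) → ends 22
team at 22 (size 1, align 1) → ends 23
pad 1 to align 2 for target
target at 24 (size 2, align 2) → ends 26
id at 26 (size 4, align 2) → ends 30
hp at 30 (size 2, align 2) → ends 32
total 32 bytes, alignment 2
data bytes 31, size 32 → padding 1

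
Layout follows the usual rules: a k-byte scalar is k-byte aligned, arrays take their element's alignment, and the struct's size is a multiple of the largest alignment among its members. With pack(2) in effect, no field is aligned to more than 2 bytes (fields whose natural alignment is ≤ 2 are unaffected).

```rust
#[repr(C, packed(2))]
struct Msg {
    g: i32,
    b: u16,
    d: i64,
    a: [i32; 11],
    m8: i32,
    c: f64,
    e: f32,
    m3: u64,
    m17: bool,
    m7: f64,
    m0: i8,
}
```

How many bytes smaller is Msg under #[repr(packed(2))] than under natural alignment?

natural layout:
  @0: g [4B, align 4] → 4
  @4: b [2B, align 2] → 6
  +2 pad (align 8)
  @8: d [8B, align 8] → 16
  @16: a [44B, align 4] → 60
  @60: m8 [4B, align 4] → 64
  @64: c [8B, align 8] → 72
  @72: e [4B, align 4] → 76
  +4 pad (align 8)
  @80: m3 [8B, align 8] → 88
  @88: m17 [1B, align 1] → 89
  +7 pad (align 8)
  @96: m7 [8B, align 8] → 104
  @104: m0 [1B, align 1] → 105
  +7 tail pad (align 8)
  size 112, align 8
packed(2) layout:
  @0: g [4B, align 2] → 4
  @4: b [2B, align 2] → 6
  @6: d [8B, align 2] → 14
  @14: a [44B, align 2] → 58
  @58: m8 [4B, align 2] → 62
  @62: c [8B, align 2] → 70
  @70: e [4B, align 2] → 74
  @74: m3 [8B, align 2] → 82
  @82: m17 [1B, align 1] → 83
  +1 pad (align 2)
  @84: m7 [8B, align 2] → 92
  @92: m0 [1B, align 1] → 93
  +1 tail pad (align 2)
  size 94, align 2
112 − 94 = 18

18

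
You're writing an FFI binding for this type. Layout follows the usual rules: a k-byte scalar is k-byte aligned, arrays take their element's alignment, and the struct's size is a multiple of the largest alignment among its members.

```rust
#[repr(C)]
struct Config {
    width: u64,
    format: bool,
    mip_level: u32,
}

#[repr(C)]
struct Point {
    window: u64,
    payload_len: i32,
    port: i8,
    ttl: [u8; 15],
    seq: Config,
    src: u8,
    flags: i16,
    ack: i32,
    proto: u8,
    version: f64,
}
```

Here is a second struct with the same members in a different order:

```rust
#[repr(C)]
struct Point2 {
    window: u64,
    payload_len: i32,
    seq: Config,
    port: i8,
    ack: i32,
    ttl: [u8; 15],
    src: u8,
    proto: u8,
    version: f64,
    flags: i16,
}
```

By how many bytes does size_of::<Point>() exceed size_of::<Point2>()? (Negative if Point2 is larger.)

Config: 0..8  width  (8B, 8-aligned); 8..9  format  (1B, 1-aligned); 9..12  -- padding (3B); 12..16  mip_level  (4B, 4-aligned); sizeof = 16, alignof = 8
0..8  window  (8B, 8-aligned)
8..12  payload_len  (4B, 4-aligned)
12..13  port  (1B, 1-aligned)
13..28  ttl  (15B, 1-aligned)
28..32  -- padding (4B)
32..48  seq  (16B, 8-aligned)
48..49  src  (1B, 1-aligned)
49..50  -- padding (1B)
50..52  flags  (2B, 2-aligned)
52..56  ack  (4B, 4-aligned)
56..57  proto  (1B, 1-aligned)
57..64  -- padding (7B)
64..72  version  (8B, 8-aligned)
sizeof = 72, alignof = 8
— Point2 —
0..8  window  (8B, 8-aligned)
8..12  payload_len  (4B, 4-aligned)
12..16  -- padding (4B)
16..32  seq  (16B, 8-aligned)
32..33  port  (1B, 1-aligned)
33..36  -- padding (3B)
36..40  ack  (4B, 4-aligned)
40..55  ttl  (15B, 1-aligned)
55..56  src  (1B, 1-aligned)
56..57  proto  (1B, 1-aligned)
57..64  -- padding (7B)
64..72  version  (8B, 8-aligned)
72..74  flags  (2B, 2-aligned)
74..80  -- tail padding (6B)
sizeof = 80, alignof = 8
72 − 80 = -8

-8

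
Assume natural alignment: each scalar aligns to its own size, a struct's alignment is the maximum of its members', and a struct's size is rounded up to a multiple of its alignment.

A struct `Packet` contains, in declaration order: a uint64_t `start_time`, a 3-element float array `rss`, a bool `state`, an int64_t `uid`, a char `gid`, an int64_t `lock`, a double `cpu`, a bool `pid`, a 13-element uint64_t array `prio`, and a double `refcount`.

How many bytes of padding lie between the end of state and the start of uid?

3

start_time at 0 (size 8, align 8) → ends 8
rss at 8 (size 12, align 4) → ends 20
state at 20 (size 1, align 1) → ends 21
pad 3 to align 8 for uid
uid at 24 (size 8, align 8) → ends 32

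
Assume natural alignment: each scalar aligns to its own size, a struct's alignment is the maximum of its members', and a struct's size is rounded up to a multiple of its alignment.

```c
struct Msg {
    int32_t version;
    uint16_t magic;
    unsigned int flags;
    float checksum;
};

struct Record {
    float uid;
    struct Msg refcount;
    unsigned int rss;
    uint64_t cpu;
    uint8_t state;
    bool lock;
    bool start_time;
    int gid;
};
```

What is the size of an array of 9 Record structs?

Msg: version at 0 (size 4, align 4) → ends 4; magic at 4 (size 2, align 2) → ends 6; pad 2 to align 4 for flags; flags at 8 (size 4, align 4) → ends 12; checksum at 12 (size 4, align 4) → ends 16; total 16 bytes, alignment 4
uid at 0 (size 4, align 4) → ends 4
refcount at 4 (size 16, align 4) → ends 20
rss at 20 (size 4, align 4) → ends 24
cpu at 24 (size 8, align 8) → ends 32
state at 32 (size 1, align 1) → ends 33
lock at 33 (size 1, align 1) → ends 34
start_time at 34 (size 1, align 1) → ends 35
pad 1 to align 4 for gid
gid at 36 (size 4, align 4) → ends 40
total 40 bytes, alignment 8
array of 9: 9 × 40 = 360

360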